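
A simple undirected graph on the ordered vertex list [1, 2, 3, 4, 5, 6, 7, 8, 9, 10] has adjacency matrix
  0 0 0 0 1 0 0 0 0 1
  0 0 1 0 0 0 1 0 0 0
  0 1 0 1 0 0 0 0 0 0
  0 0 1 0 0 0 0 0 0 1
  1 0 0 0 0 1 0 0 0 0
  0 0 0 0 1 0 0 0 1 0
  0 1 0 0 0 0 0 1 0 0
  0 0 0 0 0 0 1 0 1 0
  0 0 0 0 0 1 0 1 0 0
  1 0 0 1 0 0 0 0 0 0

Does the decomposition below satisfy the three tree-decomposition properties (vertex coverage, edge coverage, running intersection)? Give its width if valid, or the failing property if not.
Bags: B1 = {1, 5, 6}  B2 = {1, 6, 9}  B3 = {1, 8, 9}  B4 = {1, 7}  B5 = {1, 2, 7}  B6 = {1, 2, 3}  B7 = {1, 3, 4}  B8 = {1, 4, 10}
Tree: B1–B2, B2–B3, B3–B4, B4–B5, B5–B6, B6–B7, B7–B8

A tree decomposition must satisfy three properties: every vertex lies in some bag; for every edge, both endpoints lie together in some bag; and for every vertex, the bags containing it form a connected subtree. Here edge (8,7) lies in no bag, so the decomposition is invalid.

No — edge (8,7) lies in no bag.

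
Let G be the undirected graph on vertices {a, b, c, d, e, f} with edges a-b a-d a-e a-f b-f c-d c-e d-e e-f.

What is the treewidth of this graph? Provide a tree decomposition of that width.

Treewidth 2.
Bags: B1 = {a, e, f}  B2 = {a, b, f}  B3 = {a, d, e}  B4 = {c, d, e}
Tree: B1–B2, B1–B3, B3–B4

Every bag has size at most 3, so the width is 3 − 1 = 2 and tw(G) ≤ 2. For the lower bound, the 3 vertices {c, d, e} are pairwise adjacent, and any tree decomposition puts a clique entirely inside one bag — forcing width ≥ 2. The upper and lower bounds meet at 2, so that is the treewidth.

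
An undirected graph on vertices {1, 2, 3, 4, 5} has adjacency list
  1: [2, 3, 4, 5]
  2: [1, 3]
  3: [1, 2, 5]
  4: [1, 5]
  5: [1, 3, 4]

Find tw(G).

A width-2 tree decomposition is:
Bags: B1 = {1, 2, 3}  B2 = {1, 3, 5}  B3 = {1, 4, 5}
Tree: B1–B2, B2–B3
The largest bag has 3 vertices, giving width 2; this decomposition certifies tw(G) ≤ 2. Conversely, {1, 2, 3} is a clique of size 3, and the vertices of any clique must share a bag in every tree decomposition; so some bag has ≥ 3 vertices and tw(G) ≥ 2. Hence tw(G) = 2 exactly.

2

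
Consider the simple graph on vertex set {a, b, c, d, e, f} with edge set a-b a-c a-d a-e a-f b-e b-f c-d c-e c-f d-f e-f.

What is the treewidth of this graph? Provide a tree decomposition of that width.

Every bag has size at most 4, so the width is 4 − 1 = 3 and tw(G) ≤ 3. For the lower bound, the 4 vertices {a, c, d, f} are pairwise adjacent, and any tree decomposition puts a clique entirely inside one bag — forcing width ≥ 3. Combining the bounds, tw(G) = 3.

Treewidth 3.
Bags: B1 = {a, c, e, f}  B2 = {a, b, e, f}  B3 = {a, c, d, f}
Tree: B1–B2, B1–B3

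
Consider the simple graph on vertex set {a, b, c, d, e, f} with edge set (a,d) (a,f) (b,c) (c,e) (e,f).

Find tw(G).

1

A width-1 tree decomposition is:
Bags: B1 = {b, c}  B2 = {c, e}  B3 = {e, f}  B4 = {a, f}  B5 = {a, d}
Tree: B1–B2, B2–B3, B3–B4, B4–B5
Each bag holds 2 vertices, so the decomposition has width 1, which upper-bounds the treewidth. Any graph with an edge has treewidth ≥ 1, and G has the edge b–c. Therefore the treewidth is 1.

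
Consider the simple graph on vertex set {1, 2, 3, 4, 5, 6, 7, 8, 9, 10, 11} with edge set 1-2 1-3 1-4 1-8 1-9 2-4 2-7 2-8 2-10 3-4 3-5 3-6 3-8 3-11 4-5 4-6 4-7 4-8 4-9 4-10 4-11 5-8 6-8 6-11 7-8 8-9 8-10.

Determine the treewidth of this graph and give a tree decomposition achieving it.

Each bag holds 4 vertices, so the decomposition has width 3, which upper-bounds the treewidth. Conversely, {1, 4, 8, 9} is a clique of size 4, and the vertices of any clique must share a bag in every tree decomposition; so some bag has ≥ 4 vertices and tw(G) ≥ 3. Hence tw(G) = 3 exactly.

Treewidth 3.
Bags: B1 = {2, 4, 7, 8}  B2 = {1, 2, 4, 8}  B3 = {2, 4, 8, 10}  B4 = {1, 3, 4, 8}  B5 = {3, 4, 6, 8}  B6 = {3, 4, 6, 11}  B7 = {3, 4, 5, 8}  B8 = {1, 4, 8, 9}
Tree: B1–B2, B1–B3, B2–B4, B4–B5, B5–B6, B4–B7, B4–B8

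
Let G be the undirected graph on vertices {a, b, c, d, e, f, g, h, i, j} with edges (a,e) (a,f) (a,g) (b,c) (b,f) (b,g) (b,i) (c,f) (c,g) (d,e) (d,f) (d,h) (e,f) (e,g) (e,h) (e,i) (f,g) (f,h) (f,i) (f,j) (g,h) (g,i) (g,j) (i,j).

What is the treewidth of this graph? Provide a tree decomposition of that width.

Every bag has size at most 4, so the width is 4 − 1 = 3 and tw(G) ≤ 3. On the other hand G contains the 4-clique {d, e, f, h}. A clique must lie in a single bag of any decomposition, so no decomposition can have width below 3. Therefore the treewidth is 3.

Treewidth 3.
One optimal decomposition is:
Bags: B1 = {f, g, i, j}  B2 = {e, f, g, i}  B3 = {b, f, g, i}  B4 = {a, e, f, g}  B5 = {e, f, g, h}  B6 = {b, c, f, g}  B7 = {d, e, f, h}
Tree: B1–B2, B2–B3, B2–B4, B4–B5, B3–B6, B5–B7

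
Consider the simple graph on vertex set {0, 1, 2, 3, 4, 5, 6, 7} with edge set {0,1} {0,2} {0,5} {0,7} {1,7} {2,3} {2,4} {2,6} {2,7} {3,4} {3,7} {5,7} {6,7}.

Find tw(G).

A width-2 tree decomposition is:
Bags: B1 = {0, 1, 7}  B2 = {0, 2, 7}  B3 = {0, 5, 7}  B4 = {2, 3, 7}  B5 = {2, 6, 7}  B6 = {2, 3, 4}
Tree: B1–B2, B2–B3, B2–B4, B4–B5, B4–B6
The largest bag has 3 vertices, giving width 2; this decomposition certifies tw(G) ≤ 2. On the other hand G contains the 3-clique {2, 3, 4}. A clique must lie in a single bag of any decomposition, so no decomposition can have width below 2. The upper and lower bounds meet at 2, so that is the treewidth.

2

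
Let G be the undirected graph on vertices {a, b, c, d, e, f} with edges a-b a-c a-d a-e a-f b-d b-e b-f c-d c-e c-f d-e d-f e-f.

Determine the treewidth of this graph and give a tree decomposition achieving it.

Each bag holds 5 vertices, so the decomposition has width 4, which upper-bounds the treewidth. Conversely, {a, c, d, e, f} is a clique of size 5, and the vertices of any clique must share a bag in every tree decomposition; so some bag has ≥ 5 vertices and tw(G) ≥ 4. Combining the bounds, tw(G) = 4.

Treewidth 4.
One optimal decomposition is:
Bags: B1 = {a, b, d, e, f}  B2 = {a, c, d, e, f}
Tree: B1–B2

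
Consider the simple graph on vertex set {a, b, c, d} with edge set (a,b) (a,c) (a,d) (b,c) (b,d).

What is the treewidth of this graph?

2

A width-2 tree decomposition is:
Bags: B1 = {a, b, d}  B2 = {a, b, c}
Tree: B1–B2
Every bag has size at most 3, so the width is 3 − 1 = 2 and tw(G) ≤ 2. Conversely, {a, b, d} is a clique of size 3, and the vertices of any clique must share a bag in every tree decomposition; so some bag has ≥ 3 vertices and tw(G) ≥ 2. Hence tw(G) = 2 exactly.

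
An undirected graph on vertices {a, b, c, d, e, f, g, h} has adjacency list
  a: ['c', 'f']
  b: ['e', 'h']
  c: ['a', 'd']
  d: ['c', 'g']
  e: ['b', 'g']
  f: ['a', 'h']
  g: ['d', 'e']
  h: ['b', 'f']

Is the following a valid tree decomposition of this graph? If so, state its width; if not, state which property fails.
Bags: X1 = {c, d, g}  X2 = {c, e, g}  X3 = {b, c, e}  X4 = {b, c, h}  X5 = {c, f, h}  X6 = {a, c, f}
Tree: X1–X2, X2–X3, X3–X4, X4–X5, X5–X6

Checking the three conditions: (i) the bags cover all of {a, b, c, d, e, f, g, h}; (ii) for each edge, some bag contains both endpoints; (iii) the bags containing any fixed vertex form a subtree. All hold, so the decomposition is valid with width 3 − 1 = 2.

Yes; width 2.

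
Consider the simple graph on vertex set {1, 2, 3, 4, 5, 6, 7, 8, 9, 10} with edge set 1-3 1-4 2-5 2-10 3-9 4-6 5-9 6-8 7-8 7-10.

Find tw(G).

A width-2 tree decomposition is:
Bags: B1 = {2, 5, 10}  B2 = {5, 7, 10}  B3 = {5, 7, 8}  B4 = {5, 6, 8}  B5 = {4, 5, 6}  B6 = {1, 4, 5}  B7 = {1, 3, 5}  B8 = {3, 5, 9}
Tree: B1–B2, B2–B3, B3–B4, B4–B5, B5–B6, B6–B7, B7–B8
Each bag holds 3 vertices, so the decomposition has width 2, which upper-bounds the treewidth. Since 5–2–10–7–8–6–4–1–3–9–5 is a cycle in G, G is not acyclic. Forests are exactly the graphs of treewidth ≤ 1, so tw(G) ≥ 2. Therefore the treewidth is 2.

2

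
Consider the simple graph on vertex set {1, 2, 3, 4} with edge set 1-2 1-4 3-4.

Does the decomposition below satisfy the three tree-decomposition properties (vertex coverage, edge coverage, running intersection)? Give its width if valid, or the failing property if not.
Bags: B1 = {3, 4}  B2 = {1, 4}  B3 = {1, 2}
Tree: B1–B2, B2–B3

Yes; width 1.

Vertex coverage: the bags together contain {1, 2, 3, 4}, the full vertex set. Edge coverage: each edge of G has both endpoints in at least one bag. Running intersection: for every vertex, the bags containing it form a connected subtree. All three properties hold, so this is a valid tree decomposition of width max|bag| − 1 = 1, and hence tw(G) ≤ 1.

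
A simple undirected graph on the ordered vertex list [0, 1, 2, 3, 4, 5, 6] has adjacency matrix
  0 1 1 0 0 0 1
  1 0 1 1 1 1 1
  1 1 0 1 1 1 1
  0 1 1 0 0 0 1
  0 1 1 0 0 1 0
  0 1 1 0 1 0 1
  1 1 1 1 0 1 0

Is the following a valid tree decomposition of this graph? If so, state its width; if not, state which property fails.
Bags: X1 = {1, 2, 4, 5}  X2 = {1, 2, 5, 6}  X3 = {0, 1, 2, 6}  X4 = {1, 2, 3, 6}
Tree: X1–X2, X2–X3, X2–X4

Yes; width 3.

Checking the three conditions: (i) the bags cover all of {0, 1, 2, 3, 4, 5, 6}; (ii) for each edge, some bag contains both endpoints; (iii) the bags containing any fixed vertex form a subtree. All hold, so the decomposition is valid with width 4 − 1 = 3.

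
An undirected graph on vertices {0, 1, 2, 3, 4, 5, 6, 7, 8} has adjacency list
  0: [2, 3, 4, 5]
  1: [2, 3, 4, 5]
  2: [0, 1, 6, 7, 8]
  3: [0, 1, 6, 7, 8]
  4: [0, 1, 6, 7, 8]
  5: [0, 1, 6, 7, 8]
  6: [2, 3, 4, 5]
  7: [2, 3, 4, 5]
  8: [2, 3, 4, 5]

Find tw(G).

4

A width-4 tree decomposition is:
Bags: B1 = {2, 3, 4, 5, 7}  B2 = {2, 3, 4, 5, 8}  B3 = {1, 2, 3, 4, 5}  B4 = {2, 3, 4, 5, 6}  B5 = {0, 2, 3, 4, 5}
Tree: B1–B2, B2–B3, B3–B4, B4–B5
Each bag holds 5 vertices, so the decomposition has width 4, which upper-bounds the treewidth. For the lower bound: the 5 vertex sets {5,7}, {3,8}, {1,2}, {4}, {6} are disjoint, each induces a connected subgraph, and every pair is joined by at least one edge of G. Contracting each set to a single vertex therefore yields K_{5} as a minor, and since treewidth is minor-monotone, tw(G) ≥ tw(K_{5}) = 4. Hence tw(G) = 4 exactly.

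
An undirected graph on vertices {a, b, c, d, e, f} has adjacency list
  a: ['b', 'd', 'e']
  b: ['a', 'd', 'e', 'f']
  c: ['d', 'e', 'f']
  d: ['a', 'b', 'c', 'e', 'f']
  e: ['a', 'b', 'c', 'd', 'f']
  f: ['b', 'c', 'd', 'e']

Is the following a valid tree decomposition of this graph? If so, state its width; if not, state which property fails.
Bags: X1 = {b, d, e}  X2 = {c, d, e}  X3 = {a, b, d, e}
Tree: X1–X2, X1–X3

No — vertex f appears in no bag.

A tree decomposition must satisfy three properties: every vertex lies in some bag; for every edge, both endpoints lie together in some bag; and for every vertex, the bags containing it form a connected subtree. Here vertex f appears in no bag, so the decomposition is invalid.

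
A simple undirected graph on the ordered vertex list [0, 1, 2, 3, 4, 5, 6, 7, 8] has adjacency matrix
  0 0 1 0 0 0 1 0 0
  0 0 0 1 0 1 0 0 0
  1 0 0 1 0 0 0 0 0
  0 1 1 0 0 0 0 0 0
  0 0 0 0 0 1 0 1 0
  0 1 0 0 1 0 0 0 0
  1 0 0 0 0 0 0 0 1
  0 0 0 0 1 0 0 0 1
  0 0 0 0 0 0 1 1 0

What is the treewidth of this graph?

2

A width-2 tree decomposition is:
Bags: B1 = {6, 7, 8}  B2 = {4, 6, 7}  B3 = {4, 5, 6}  B4 = {1, 5, 6}  B5 = {1, 3, 6}  B6 = {2, 3, 6}  B7 = {0, 2, 6}
Tree: B1–B2, B2–B3, B3–B4, B4–B5, B5–B6, B6–B7
The largest bag has 3 vertices, giving width 2; this decomposition certifies tw(G) ≤ 2. The edges 6–8–7–4–5–1–3–2–0–6 form a cycle, so G is not a tree and its treewidth is at least 2. Combining the bounds, tw(G) = 2.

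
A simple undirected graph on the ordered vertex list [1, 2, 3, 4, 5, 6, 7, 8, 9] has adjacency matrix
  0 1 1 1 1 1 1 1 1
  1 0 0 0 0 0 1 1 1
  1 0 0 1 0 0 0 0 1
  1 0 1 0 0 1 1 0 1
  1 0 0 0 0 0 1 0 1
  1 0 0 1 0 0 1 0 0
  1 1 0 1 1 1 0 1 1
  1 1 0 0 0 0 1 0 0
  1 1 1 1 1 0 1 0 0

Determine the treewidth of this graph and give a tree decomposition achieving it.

The largest bag has 4 vertices, giving width 3; this decomposition certifies tw(G) ≤ 3. On the other hand G contains the 4-clique {1, 3, 4, 9}. A clique must lie in a single bag of any decomposition, so no decomposition can have width below 3. Combining the bounds, tw(G) = 3.

Treewidth 3.
Bags: B1 = {1, 4, 7, 9}  B2 = {1, 4, 6, 7}  B3 = {1, 5, 7, 9}  B4 = {1, 2, 7, 9}  B5 = {1, 2, 7, 8}  B6 = {1, 3, 4, 9}
Tree: B1–B2, B1–B3, B1–B4, B4–B5, B1–B6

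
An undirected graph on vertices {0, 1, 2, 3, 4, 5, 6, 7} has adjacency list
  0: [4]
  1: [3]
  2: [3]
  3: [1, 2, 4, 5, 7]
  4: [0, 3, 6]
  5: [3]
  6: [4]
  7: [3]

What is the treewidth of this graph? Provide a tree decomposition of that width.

Every bag has size at most 2, so the width is 2 − 1 = 1 and tw(G) ≤ 1. G has an edge, so its treewidth is at least 1. Hence tw(G) = 1 exactly.

Treewidth 1.
Bags: B1 = {3, 5}  B2 = {3, 4}  B3 = {0, 4}  B4 = {4, 6}  B5 = {2, 3}  B6 = {3, 7}  B7 = {1, 3}
Tree: B1–B2, B2–B3, B2–B4, B2–B5, B5–B6, B2–B7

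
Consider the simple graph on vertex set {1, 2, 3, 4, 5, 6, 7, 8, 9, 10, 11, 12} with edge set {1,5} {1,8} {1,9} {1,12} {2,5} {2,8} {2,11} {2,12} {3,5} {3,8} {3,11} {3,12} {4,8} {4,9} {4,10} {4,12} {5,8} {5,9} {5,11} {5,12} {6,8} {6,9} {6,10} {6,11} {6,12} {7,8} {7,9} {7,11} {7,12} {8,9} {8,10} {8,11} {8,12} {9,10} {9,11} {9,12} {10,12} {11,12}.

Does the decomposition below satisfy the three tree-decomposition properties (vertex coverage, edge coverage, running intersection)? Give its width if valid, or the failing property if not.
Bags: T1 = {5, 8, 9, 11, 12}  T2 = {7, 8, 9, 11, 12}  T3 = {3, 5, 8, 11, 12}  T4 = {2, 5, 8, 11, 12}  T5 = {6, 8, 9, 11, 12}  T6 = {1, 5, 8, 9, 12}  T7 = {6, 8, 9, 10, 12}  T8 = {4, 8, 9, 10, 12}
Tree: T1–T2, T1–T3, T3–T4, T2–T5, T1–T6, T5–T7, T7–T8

Checking the three conditions: (i) the bags cover all of {1, 2, 3, 4, 5, 6, 7, 8, 9, 10, 11, 12}; (ii) for each edge, some bag contains both endpoints; (iii) the bags containing any fixed vertex form a subtree. All hold, so the decomposition is valid with width 5 − 1 = 4.

Yes; width 4.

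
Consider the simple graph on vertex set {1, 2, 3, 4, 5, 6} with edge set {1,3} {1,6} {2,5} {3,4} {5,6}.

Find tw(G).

A width-1 tree decomposition is:
Bags: B1 = {3, 4}  B2 = {1, 3}  B3 = {1, 6}  B4 = {5, 6}  B5 = {2, 5}
Tree: B1–B2, B2–B3, B3–B4, B4–B5
Every bag has size at most 2, so the width is 2 − 1 = 1 and tw(G) ≤ 1. Any graph with an edge has treewidth ≥ 1, and G has the edge 4–3. Therefore the treewidth is 1.

1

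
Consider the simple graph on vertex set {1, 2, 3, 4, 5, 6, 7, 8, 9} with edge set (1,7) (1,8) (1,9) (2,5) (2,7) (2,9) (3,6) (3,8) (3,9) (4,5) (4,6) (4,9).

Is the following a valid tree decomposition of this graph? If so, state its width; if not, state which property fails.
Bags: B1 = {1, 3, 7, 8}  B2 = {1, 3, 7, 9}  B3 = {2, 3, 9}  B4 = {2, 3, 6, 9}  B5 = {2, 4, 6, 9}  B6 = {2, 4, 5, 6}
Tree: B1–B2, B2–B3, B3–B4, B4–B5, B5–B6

No — edge (7,2) lies in no bag.

A tree decomposition must satisfy three properties: every vertex lies in some bag; for every edge, both endpoints lie together in some bag; and for every vertex, the bags containing it form a connected subtree. Here edge (7,2) lies in no bag, so the decomposition is invalid.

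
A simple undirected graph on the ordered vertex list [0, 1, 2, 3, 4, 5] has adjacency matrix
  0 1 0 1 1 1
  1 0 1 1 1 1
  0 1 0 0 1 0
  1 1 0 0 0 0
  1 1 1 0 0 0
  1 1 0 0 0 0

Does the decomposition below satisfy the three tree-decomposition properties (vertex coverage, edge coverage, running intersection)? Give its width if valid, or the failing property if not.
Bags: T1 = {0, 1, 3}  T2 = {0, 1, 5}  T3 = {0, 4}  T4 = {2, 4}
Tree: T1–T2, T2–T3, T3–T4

No — edge (1,4) lies in no bag.

A tree decomposition must satisfy three properties: every vertex lies in some bag; for every edge, both endpoints lie together in some bag; and for every vertex, the bags containing it form a connected subtree. Here edge (1,4) lies in no bag, so the decomposition is invalid.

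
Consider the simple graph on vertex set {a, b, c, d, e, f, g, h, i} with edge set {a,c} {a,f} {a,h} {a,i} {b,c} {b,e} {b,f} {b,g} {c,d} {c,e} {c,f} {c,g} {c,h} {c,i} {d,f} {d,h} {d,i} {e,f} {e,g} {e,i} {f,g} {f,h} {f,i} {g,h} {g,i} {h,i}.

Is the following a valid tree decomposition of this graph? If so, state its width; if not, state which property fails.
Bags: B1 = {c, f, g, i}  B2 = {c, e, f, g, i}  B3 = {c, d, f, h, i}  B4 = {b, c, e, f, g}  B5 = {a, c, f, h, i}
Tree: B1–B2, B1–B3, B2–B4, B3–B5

No — edge (h,g) lies in no bag.

A tree decomposition must satisfy three properties: every vertex lies in some bag; for every edge, both endpoints lie together in some bag; and for every vertex, the bags containing it form a connected subtree. Here edge (h,g) lies in no bag, so the decomposition is invalid.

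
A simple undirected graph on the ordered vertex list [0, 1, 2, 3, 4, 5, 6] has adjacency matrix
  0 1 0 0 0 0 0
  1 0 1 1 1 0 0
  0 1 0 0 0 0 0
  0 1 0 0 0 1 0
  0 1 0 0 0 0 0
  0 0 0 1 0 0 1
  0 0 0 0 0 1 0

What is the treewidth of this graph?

A width-1 tree decomposition is:
Bags: B1 = {1, 3}  B2 = {0, 1}  B3 = {1, 4}  B4 = {3, 5}  B5 = {5, 6}  B6 = {1, 2}
Tree: B1–B2, B2–B3, B1–B4, B4–B5, B2–B6
Every bag has size at most 2, so the width is 2 − 1 = 1 and tw(G) ≤ 1. Any graph with an edge has treewidth ≥ 1, and G has the edge 1–3. Combining the bounds, tw(G) = 1.

1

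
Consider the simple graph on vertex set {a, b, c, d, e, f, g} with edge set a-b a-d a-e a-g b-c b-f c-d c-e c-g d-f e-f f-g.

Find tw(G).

3

A width-3 tree decomposition is:
Bags: B1 = {a, c, f, g}  B2 = {a, c, e, f}  B3 = {a, b, c, f}  B4 = {a, c, d, f}
Tree: B1–B2, B2–B3, B3–B4
Each bag holds 4 vertices, so the decomposition has width 3, which upper-bounds the treewidth. For the lower bound: the 4 vertex sets {a,g}, {c,e}, {f}, {b} are disjoint, each induces a connected subgraph, and every pair is joined by at least one edge of G. Contracting each set to a single vertex therefore yields K_{4} as a minor, and since treewidth is minor-monotone, tw(G) ≥ tw(K_{4}) = 3. The upper and lower bounds meet at 3, so that is the treewidth.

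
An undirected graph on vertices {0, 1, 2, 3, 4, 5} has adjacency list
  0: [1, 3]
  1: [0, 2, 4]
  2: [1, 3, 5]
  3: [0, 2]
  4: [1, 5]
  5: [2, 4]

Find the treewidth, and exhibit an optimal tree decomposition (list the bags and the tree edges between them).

Treewidth 2.
One optimal decomposition is:
Bags: B1 = {1, 4, 5}  B2 = {1, 2, 5}  B3 = {0, 1, 2}  B4 = {0, 2, 3}
Tree: B1–B2, B2–B3, B3–B4

The largest bag has 3 vertices, giving width 2; this decomposition certifies tw(G) ≤ 2. For the lower bound, G contains the cycle 4–5–2–1–4, so G is not a forest; only forests have treewidth ≤ 1, hence tw(G) ≥ 2. The upper and lower bounds meet at 2, so that is the treewidth.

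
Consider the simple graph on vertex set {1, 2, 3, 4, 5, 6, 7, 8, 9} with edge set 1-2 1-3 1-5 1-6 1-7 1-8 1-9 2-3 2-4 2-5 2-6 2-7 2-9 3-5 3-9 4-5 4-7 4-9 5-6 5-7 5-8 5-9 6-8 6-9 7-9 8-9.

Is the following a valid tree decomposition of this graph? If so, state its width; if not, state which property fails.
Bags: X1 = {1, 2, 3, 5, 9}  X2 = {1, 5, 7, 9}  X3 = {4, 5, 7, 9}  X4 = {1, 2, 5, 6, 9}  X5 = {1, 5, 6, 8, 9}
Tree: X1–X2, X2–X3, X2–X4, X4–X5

A tree decomposition must satisfy three properties: every vertex lies in some bag; for every edge, both endpoints lie together in some bag; and for every vertex, the bags containing it form a connected subtree. Here edge (2,7) lies in no bag, so the decomposition is invalid.

No — edge (2,7) lies in no bag.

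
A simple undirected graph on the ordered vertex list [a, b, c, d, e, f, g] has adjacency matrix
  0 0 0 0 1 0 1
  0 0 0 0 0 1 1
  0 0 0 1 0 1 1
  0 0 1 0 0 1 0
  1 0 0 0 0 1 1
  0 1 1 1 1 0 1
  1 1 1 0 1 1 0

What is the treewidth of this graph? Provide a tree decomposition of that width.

Treewidth 2.
One such decomposition:
Bags: B1 = {e, f, g}  B2 = {c, f, g}  B3 = {b, f, g}  B4 = {a, e, g}  B5 = {c, d, f}
Tree: B1–B2, B2–B3, B1–B4, B2–B5

Each bag holds 3 vertices, so the decomposition has width 2, which upper-bounds the treewidth. For the lower bound, the 3 vertices {a, e, g} are pairwise adjacent, and any tree decomposition puts a clique entirely inside one bag — forcing width ≥ 2. Therefore the treewidth is 2.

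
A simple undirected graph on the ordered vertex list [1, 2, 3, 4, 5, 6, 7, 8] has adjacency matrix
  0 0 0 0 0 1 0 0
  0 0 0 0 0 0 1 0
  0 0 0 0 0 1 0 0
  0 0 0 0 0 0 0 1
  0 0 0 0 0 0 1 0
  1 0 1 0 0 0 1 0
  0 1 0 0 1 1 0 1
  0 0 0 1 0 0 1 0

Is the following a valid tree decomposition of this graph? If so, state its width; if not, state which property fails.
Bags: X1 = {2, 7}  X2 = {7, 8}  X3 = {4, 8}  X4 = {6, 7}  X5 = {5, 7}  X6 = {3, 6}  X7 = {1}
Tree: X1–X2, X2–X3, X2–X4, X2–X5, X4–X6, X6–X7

No — edge (6,1) lies in no bag.

A tree decomposition must satisfy three properties: every vertex lies in some bag; for every edge, both endpoints lie together in some bag; and for every vertex, the bags containing it form a connected subtree. Here edge (6,1) lies in no bag, so the decomposition is invalid.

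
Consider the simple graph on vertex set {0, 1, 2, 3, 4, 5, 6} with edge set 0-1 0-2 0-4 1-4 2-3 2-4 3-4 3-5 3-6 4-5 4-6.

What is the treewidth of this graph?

A width-2 tree decomposition is:
Bags: B1 = {2, 3, 4}  B2 = {3, 4, 5}  B3 = {0, 2, 4}  B4 = {0, 1, 4}  B5 = {3, 4, 6}
Tree: B1–B2, B1–B3, B3–B4, B1–B5
Every bag has size at most 3, so the width is 3 − 1 = 2 and tw(G) ≤ 2. For the lower bound, the 3 vertices {0, 1, 4} are pairwise adjacent, and any tree decomposition puts a clique entirely inside one bag — forcing width ≥ 2. Combining the bounds, tw(G) = 2.

2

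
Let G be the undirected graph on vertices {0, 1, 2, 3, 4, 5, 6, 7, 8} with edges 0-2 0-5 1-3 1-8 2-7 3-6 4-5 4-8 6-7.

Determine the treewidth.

A width-2 tree decomposition is:
Bags: B1 = {0, 2, 5}  B2 = {2, 5, 7}  B3 = {5, 6, 7}  B4 = {3, 5, 6}  B5 = {1, 3, 5}  B6 = {1, 5, 8}  B7 = {4, 5, 8}
Tree: B1–B2, B2–B3, B3–B4, B4–B5, B5–B6, B6–B7
The largest bag has 3 vertices, giving width 2; this decomposition certifies tw(G) ≤ 2. The edges 5–0–2–7–6–3–1–8–4–5 form a cycle, so G is not a tree and its treewidth is at least 2. Combining the bounds, tw(G) = 2.

2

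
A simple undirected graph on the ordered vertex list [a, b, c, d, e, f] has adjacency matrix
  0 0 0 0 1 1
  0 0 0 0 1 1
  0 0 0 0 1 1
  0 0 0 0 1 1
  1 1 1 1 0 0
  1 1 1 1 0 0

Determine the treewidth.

A width-2 tree decomposition is:
Bags: B1 = {a, e, f}  B2 = {b, e, f}  B3 = {d, e, f}  B4 = {c, e, f}
Tree: B1–B2, B2–B3, B3–B4
The largest bag has 3 vertices, giving width 2; this decomposition certifies tw(G) ≤ 2. The edges a–f–b–e–a form a cycle, so G is not a tree and its treewidth is at least 2. Therefore the treewidth is 2.

2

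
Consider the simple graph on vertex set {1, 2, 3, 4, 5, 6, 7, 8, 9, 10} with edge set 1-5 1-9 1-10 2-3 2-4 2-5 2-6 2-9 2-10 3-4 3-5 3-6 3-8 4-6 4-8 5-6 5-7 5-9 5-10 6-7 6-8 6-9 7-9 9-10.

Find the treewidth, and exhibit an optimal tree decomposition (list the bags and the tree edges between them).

Each bag holds 4 vertices, so the decomposition has width 3, which upper-bounds the treewidth. Conversely, {3, 4, 6, 8} is a clique of size 4, and the vertices of any clique must share a bag in every tree decomposition; so some bag has ≥ 4 vertices and tw(G) ≥ 3. Therefore the treewidth is 3.

Treewidth 3.
Bags: B1 = {2, 5, 6, 9}  B2 = {5, 6, 7, 9}  B3 = {2, 3, 5, 6}  B4 = {2, 3, 4, 6}  B5 = {2, 5, 9, 10}  B6 = {3, 4, 6, 8}  B7 = {1, 5, 9, 10}
Tree: B1–B2, B1–B3, B3–B4, B1–B5, B4–B6, B5–B7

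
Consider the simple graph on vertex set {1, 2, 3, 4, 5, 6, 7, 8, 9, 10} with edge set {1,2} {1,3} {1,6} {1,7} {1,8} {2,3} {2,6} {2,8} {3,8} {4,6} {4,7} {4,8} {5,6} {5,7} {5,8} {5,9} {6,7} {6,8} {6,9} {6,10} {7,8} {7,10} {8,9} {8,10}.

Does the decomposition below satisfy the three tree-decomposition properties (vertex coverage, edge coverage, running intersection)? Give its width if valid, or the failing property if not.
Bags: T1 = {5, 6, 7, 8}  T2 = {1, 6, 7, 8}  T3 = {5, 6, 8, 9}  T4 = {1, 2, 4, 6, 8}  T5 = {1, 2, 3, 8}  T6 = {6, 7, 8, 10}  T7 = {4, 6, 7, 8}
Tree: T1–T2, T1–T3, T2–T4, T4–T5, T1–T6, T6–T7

No — bags containing vertex 4 are not connected in the tree.

A tree decomposition must satisfy three properties: every vertex lies in some bag; for every edge, both endpoints lie together in some bag; and for every vertex, the bags containing it form a connected subtree. Here bags containing vertex 4 are not connected in the tree, so the decomposition is invalid.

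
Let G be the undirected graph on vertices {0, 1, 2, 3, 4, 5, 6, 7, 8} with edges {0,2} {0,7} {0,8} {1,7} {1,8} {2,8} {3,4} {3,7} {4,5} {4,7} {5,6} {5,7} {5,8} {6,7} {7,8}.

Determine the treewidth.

2

A width-2 tree decomposition is:
Bags: B1 = {0, 7, 8}  B2 = {5, 7, 8}  B3 = {4, 5, 7}  B4 = {1, 7, 8}  B5 = {0, 2, 8}  B6 = {5, 6, 7}  B7 = {3, 4, 7}
Tree: B1–B2, B2–B3, B2–B4, B1–B5, B2–B6, B3–B7
Each bag holds 3 vertices, so the decomposition has width 2, which upper-bounds the treewidth. Conversely, {0, 2, 8} is a clique of size 3, and the vertices of any clique must share a bag in every tree decomposition; so some bag has ≥ 3 vertices and tw(G) ≥ 2. Hence tw(G) = 2 exactly.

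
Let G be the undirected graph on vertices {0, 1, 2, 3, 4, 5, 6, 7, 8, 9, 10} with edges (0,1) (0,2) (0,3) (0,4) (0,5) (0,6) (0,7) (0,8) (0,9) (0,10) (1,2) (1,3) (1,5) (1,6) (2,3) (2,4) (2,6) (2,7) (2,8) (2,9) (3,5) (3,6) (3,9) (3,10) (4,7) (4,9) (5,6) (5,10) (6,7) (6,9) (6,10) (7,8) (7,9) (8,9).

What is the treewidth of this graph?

A width-4 tree decomposition is:
Bags: B1 = {0, 2, 3, 6, 9}  B2 = {0, 2, 6, 7, 9}  B3 = {0, 2, 7, 8, 9}  B4 = {0, 1, 2, 3, 6}  B5 = {0, 1, 3, 5, 6}  B6 = {0, 3, 5, 6, 10}  B7 = {0, 2, 4, 7, 9}
Tree: B1–B2, B2–B3, B1–B4, B4–B5, B5–B6, B3–B7
Each bag holds 5 vertices, so the decomposition has width 4, which upper-bounds the treewidth. Conversely, {0, 1, 2, 3, 6} is a clique of size 5, and the vertices of any clique must share a bag in every tree decomposition; so some bag has ≥ 5 vertices and tw(G) ≥ 4. Combining the bounds, tw(G) = 4.

4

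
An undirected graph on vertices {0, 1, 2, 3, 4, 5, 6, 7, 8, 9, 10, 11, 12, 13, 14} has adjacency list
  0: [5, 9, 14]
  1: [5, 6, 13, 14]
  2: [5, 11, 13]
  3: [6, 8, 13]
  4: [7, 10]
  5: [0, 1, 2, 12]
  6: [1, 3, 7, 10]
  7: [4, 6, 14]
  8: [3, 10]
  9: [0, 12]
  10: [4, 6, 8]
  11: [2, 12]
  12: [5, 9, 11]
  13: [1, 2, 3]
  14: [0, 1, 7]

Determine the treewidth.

3

A width-3 tree decomposition is:
Bags: B1 = {4, 7, 8, 10}  B2 = {6, 7, 8, 10}  B3 = {3, 6, 7, 8}  B4 = {3, 6, 7, 14}  B5 = {1, 3, 6, 14}  B6 = {1, 3, 13, 14}  B7 = {0, 1, 13, 14}  B8 = {0, 1, 5, 13}  B9 = {0, 2, 5, 13}  B10 = {0, 2, 5, 9}  B11 = {2, 5, 9, 12}  B12 = {2, 9, 11, 12}
Tree: B1–B2, B2–B3, B3–B4, B4–B5, B5–B6, B6–B7, B7–B8, B8–B9, B9–B10, B10–B11, B11–B12
Each bag holds 4 vertices, so the decomposition has width 3, which upper-bounds the treewidth. For the lower bound: the 4 vertex sets {4,8,10}, {7}, {6}, {1,3,13,14} are disjoint, each induces a connected subgraph, and every pair is joined by at least one edge of G. Contracting each set to a single vertex therefore yields K_{4} as a minor, and since treewidth is minor-monotone, tw(G) ≥ tw(K_{4}) = 3. Combining the bounds, tw(G) = 3.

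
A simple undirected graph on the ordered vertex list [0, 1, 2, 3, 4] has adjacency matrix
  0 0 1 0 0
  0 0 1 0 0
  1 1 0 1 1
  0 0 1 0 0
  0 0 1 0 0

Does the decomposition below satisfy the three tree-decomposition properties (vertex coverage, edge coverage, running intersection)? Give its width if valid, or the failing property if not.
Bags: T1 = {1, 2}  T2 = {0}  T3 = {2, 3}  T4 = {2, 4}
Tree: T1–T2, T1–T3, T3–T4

No — edge (2,0) lies in no bag.

A tree decomposition must satisfy three properties: every vertex lies in some bag; for every edge, both endpoints lie together in some bag; and for every vertex, the bags containing it form a connected subtree. Here edge (2,0) lies in no bag, so the decomposition is invalid.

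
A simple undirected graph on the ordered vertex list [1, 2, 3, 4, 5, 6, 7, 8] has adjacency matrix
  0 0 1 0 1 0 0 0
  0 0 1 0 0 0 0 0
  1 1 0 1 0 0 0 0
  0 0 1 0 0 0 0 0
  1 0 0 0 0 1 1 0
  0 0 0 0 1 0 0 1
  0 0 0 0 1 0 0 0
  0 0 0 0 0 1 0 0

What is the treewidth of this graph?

A width-1 tree decomposition is:
Bags: B1 = {1, 5}  B2 = {5, 7}  B3 = {5, 6}  B4 = {1, 3}  B5 = {2, 3}  B6 = {3, 4}  B7 = {6, 8}
Tree: B1–B2, B1–B3, B1–B4, B4–B5, B4–B6, B3–B7
Every bag has size at most 2, so the width is 2 − 1 = 1 and tw(G) ≤ 1. G has an edge, so its treewidth is at least 1. Therefore the treewidth is 1.

1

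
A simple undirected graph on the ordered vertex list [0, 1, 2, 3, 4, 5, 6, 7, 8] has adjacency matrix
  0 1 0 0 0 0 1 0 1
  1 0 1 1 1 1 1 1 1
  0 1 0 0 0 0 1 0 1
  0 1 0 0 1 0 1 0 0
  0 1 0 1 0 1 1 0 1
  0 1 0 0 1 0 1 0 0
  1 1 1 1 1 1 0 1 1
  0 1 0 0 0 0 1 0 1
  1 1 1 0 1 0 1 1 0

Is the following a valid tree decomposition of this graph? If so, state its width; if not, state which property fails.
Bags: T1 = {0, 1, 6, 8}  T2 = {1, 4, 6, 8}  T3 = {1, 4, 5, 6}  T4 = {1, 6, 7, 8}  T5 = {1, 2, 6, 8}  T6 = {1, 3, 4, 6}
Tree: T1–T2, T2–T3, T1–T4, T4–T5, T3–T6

Yes; width 3.

Vertex coverage: the bags together contain {0, 1, 2, 3, 4, 5, 6, 7, 8}, the full vertex set. Edge coverage: each edge of G has both endpoints in at least one bag. Running intersection: for every vertex, the bags containing it form a connected subtree. All three properties hold, so this is a valid tree decomposition of width max|bag| − 1 = 3, and hence tw(G) ≤ 3.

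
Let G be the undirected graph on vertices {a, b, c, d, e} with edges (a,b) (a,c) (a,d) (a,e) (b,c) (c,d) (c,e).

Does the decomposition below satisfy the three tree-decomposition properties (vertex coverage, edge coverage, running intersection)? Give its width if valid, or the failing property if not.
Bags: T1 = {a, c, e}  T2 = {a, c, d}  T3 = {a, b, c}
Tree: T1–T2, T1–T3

Yes; width 2.

Vertex coverage: the bags together contain {a, b, c, d, e}, the full vertex set. Edge coverage: each edge of G has both endpoints in at least one bag. Running intersection: for every vertex, the bags containing it form a connected subtree. All three properties hold, so this is a valid tree decomposition of width max|bag| − 1 = 2, and hence tw(G) ≤ 2.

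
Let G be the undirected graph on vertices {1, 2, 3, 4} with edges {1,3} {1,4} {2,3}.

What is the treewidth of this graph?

1

A width-1 tree decomposition is:
Bags: B1 = {1, 3}  B2 = {2, 3}  B3 = {1, 4}
Tree: B1–B2, B1–B3
Each bag holds 2 vertices, so the decomposition has width 1, which upper-bounds the treewidth. Since G has at least one edge (e.g. 3–1), it is not an edgeless graph, so tw(G) ≥ 1. Combining the bounds, tw(G) = 1.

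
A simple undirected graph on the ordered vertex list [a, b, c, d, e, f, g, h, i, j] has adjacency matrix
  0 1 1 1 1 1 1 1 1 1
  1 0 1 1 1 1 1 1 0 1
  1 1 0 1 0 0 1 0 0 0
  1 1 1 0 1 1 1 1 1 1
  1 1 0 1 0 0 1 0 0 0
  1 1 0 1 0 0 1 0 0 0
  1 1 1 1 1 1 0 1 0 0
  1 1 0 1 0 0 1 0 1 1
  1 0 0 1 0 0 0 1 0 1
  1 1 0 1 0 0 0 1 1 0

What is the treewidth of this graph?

4

A width-4 tree decomposition is:
Bags: B1 = {a, b, d, h, j}  B2 = {a, b, d, g, h}  B3 = {a, b, d, f, g}  B4 = {a, b, c, d, g}  B5 = {a, d, h, i, j}  B6 = {a, b, d, e, g}
Tree: B1–B2, B2–B3, B3–B4, B1–B5, B3–B6
Every bag has size at most 5, so the width is 5 − 1 = 4 and tw(G) ≤ 4. On the other hand G contains the 5-clique {a, b, d, e, g}. A clique must lie in a single bag of any decomposition, so no decomposition can have width below 4. Therefore the treewidth is 4.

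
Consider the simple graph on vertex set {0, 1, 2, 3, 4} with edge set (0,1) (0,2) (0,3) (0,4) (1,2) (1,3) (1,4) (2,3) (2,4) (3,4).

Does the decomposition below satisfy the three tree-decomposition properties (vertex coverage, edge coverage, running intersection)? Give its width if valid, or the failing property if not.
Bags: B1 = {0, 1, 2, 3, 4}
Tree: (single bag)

Vertex coverage: the bags together contain {0, 1, 2, 3, 4}, the full vertex set. Edge coverage: each edge of G has both endpoints in at least one bag. Running intersection: for every vertex, the bags containing it form a connected subtree. All three properties hold, so this is a valid tree decomposition of width max|bag| − 1 = 4, and hence tw(G) ≤ 4.

Yes; width 4.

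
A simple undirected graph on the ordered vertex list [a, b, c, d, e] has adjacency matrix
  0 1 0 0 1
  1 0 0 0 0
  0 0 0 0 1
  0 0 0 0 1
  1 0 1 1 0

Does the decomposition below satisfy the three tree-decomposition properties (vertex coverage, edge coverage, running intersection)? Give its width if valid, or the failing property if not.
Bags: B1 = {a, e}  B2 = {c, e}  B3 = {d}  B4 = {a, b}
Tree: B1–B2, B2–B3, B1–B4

A tree decomposition must satisfy three properties: every vertex lies in some bag; for every edge, both endpoints lie together in some bag; and for every vertex, the bags containing it form a connected subtree. Here edge (e,d) lies in no bag, so the decomposition is invalid.

No — edge (e,d) lies in no bag.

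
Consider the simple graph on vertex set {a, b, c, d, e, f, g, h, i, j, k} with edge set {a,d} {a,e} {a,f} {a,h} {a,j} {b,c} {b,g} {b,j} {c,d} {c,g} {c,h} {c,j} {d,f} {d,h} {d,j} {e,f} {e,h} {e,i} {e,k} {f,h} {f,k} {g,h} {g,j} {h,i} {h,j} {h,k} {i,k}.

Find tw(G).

A width-3 tree decomposition is:
Bags: B1 = {c, g, h, j}  B2 = {c, d, h, j}  B3 = {b, c, g, j}  B4 = {a, d, h, j}  B5 = {a, d, f, h}  B6 = {a, e, f, h}  B7 = {e, f, h, k}  B8 = {e, h, i, k}
Tree: B1–B2, B1–B3, B2–B4, B4–B5, B5–B6, B6–B7, B7–B8
Every bag has size at most 4, so the width is 4 − 1 = 3 and tw(G) ≤ 3. Conversely, {c, d, h, j} is a clique of size 4, and the vertices of any clique must share a bag in every tree decomposition; so some bag has ≥ 4 vertices and tw(G) ≥ 3. Hence tw(G) = 3 exactly.

3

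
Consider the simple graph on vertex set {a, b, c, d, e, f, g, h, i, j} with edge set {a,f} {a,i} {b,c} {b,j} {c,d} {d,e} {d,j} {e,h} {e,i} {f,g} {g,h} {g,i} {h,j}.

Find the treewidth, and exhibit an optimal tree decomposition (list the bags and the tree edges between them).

The largest bag has 3 vertices, giving width 2; this decomposition certifies tw(G) ≤ 2. The edges a–f–g–i–a form a cycle, so G is not a tree and its treewidth is at least 2. Combining the bounds, tw(G) = 2.

Treewidth 2.
Bags: B1 = {a, f, i}  B2 = {f, g, i}  B3 = {e, g, i}  B4 = {e, g, h}  B5 = {d, e, h}  B6 = {d, h, j}  B7 = {c, d, j}  B8 = {b, c, j}
Tree: B1–B2, B2–B3, B3–B4, B4–B5, B5–B6, B6–B7, B7–B8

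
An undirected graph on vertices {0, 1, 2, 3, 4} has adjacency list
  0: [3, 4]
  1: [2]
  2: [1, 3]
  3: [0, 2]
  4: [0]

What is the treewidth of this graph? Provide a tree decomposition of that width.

Treewidth 1.
Bags: B1 = {2, 3}  B2 = {1, 2}  B3 = {0, 3}  B4 = {0, 4}
Tree: B1–B2, B1–B3, B3–B4

Every bag has size at most 2, so the width is 2 − 1 = 1 and tw(G) ≤ 1. Any graph with an edge has treewidth ≥ 1, and G has the edge 2–3. Combining the bounds, tw(G) = 1.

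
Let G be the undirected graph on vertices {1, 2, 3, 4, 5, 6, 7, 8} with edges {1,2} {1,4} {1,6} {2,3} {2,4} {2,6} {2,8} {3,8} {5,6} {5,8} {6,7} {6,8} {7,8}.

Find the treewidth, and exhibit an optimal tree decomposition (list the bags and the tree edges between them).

Treewidth 2.
Bags: B1 = {2, 6, 8}  B2 = {1, 2, 6}  B3 = {2, 3, 8}  B4 = {1, 2, 4}  B5 = {5, 6, 8}  B6 = {6, 7, 8}
Tree: B1–B2, B1–B3, B2–B4, B1–B5, B1–B6

Every bag has size at most 3, so the width is 3 − 1 = 2 and tw(G) ≤ 2. For the lower bound, the 3 vertices {2, 3, 8} are pairwise adjacent, and any tree decomposition puts a clique entirely inside one bag — forcing width ≥ 2. The upper and lower bounds meet at 2, so that is the treewidth.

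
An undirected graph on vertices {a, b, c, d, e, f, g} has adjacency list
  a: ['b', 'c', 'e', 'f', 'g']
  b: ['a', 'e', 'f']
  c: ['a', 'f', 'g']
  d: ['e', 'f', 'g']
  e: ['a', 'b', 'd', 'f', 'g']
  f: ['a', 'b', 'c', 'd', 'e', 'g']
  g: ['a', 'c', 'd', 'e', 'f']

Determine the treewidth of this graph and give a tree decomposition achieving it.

Treewidth 3.
One such decomposition:
Bags: B1 = {a, c, f, g}  B2 = {a, e, f, g}  B3 = {d, e, f, g}  B4 = {a, b, e, f}
Tree: B1–B2, B2–B3, B2–B4

The largest bag has 4 vertices, giving width 3; this decomposition certifies tw(G) ≤ 3. For the lower bound, the 4 vertices {d, e, f, g} are pairwise adjacent, and any tree decomposition puts a clique entirely inside one bag — forcing width ≥ 3. Combining the bounds, tw(G) = 3.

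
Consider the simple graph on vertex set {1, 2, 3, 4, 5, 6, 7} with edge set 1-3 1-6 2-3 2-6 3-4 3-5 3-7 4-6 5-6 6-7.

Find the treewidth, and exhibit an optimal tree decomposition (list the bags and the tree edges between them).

The largest bag has 3 vertices, giving width 2; this decomposition certifies tw(G) ≤ 2. Since 3–7–6–4–3 is a cycle in G, G is not acyclic. Forests are exactly the graphs of treewidth ≤ 1, so tw(G) ≥ 2. The upper and lower bounds meet at 2, so that is the treewidth.

Treewidth 2.
One optimal decomposition is:
Bags: B1 = {3, 6, 7}  B2 = {3, 4, 6}  B3 = {1, 3, 6}  B4 = {3, 5, 6}  B5 = {2, 3, 6}
Tree: B1–B2, B2–B3, B3–B4, B4–B5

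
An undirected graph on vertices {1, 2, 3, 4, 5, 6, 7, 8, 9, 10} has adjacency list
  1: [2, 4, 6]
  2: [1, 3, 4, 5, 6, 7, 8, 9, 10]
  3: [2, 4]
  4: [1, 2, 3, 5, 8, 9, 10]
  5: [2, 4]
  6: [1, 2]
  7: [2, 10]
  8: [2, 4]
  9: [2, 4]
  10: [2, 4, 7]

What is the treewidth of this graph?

2

A width-2 tree decomposition is:
Bags: B1 = {2, 4, 10}  B2 = {1, 2, 4}  B3 = {2, 4, 8}  B4 = {2, 3, 4}  B5 = {1, 2, 6}  B6 = {2, 4, 5}  B7 = {2, 7, 10}  B8 = {2, 4, 9}
Tree: B1–B2, B2–B3, B1–B4, B2–B5, B1–B6, B1–B7, B2–B8
Each bag holds 3 vertices, so the decomposition has width 2, which upper-bounds the treewidth. On the other hand G contains the 3-clique {1, 2, 4}. A clique must lie in a single bag of any decomposition, so no decomposition can have width below 2. Hence tw(G) = 2 exactly.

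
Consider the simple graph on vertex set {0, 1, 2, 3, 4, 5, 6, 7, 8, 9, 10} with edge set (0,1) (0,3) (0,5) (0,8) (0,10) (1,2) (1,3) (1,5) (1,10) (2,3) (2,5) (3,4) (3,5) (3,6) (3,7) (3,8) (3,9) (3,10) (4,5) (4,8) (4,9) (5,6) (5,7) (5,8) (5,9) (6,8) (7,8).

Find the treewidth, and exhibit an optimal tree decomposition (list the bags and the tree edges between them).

Every bag has size at most 4, so the width is 4 − 1 = 3 and tw(G) ≤ 3. On the other hand G contains the 4-clique {0, 1, 3, 10}. A clique must lie in a single bag of any decomposition, so no decomposition can have width below 3. The upper and lower bounds meet at 3, so that is the treewidth.

Treewidth 3.
One optimal decomposition is:
Bags: B1 = {3, 5, 6, 8}  B2 = {3, 4, 5, 8}  B3 = {0, 3, 5, 8}  B4 = {3, 4, 5, 9}  B5 = {3, 5, 7, 8}  B6 = {0, 1, 3, 5}  B7 = {0, 1, 3, 10}  B8 = {1, 2, 3, 5}
Tree: B1–B2, B1–B3, B2–B4, B3–B5, B3–B6, B6–B7, B6–B8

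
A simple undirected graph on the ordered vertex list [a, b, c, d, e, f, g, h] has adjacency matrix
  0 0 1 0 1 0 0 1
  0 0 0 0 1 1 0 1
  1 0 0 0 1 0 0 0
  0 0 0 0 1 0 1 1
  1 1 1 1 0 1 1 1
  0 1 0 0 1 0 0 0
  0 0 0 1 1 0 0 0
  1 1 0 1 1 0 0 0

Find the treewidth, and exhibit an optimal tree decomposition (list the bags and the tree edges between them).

The largest bag has 3 vertices, giving width 2; this decomposition certifies tw(G) ≤ 2. On the other hand G contains the 3-clique {d, e, g}. A clique must lie in a single bag of any decomposition, so no decomposition can have width below 2. Therefore the treewidth is 2.

Treewidth 2.
One such decomposition:
Bags: B1 = {d, e, h}  B2 = {b, e, h}  B3 = {d, e, g}  B4 = {a, e, h}  B5 = {b, e, f}  B6 = {a, c, e}
Tree: B1–B2, B1–B3, B2–B4, B2–B5, B4–B6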